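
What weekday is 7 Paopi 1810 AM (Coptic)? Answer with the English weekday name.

Saturday

In the Gregorian calendar this is 17 October 2093 (JDN 2485803).
Since JDN mod 7 = 5 (0 = Monday), the day is Saturday.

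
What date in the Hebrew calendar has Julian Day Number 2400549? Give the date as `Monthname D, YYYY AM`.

Iyar 26, 5620 AM

The Gregorian equivalent of JDN 2400549 is 18 May 1860.
In the Hebrew calendar that day is Iyar 26, 5620 AM.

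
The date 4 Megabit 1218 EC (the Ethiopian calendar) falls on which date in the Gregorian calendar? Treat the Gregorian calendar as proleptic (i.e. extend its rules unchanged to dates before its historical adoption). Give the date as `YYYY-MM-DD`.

1226-03-07

Julian Day Number of the source date = 2168913.
Converting JDN 2168913 to the Gregorian calendar gives 7 March 1226 CE.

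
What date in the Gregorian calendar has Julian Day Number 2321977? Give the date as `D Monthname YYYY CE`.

3 April 1645 CE

JDN 2451545 is 1 Jan 2000; 2321977 is −129568 days from there.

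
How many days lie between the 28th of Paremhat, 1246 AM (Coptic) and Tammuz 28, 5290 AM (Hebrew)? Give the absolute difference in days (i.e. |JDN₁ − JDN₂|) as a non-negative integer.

First date → JDN 2279973; second date → JDN 2280094.
The interval is |2279973 − 2280094| = 121 days.

121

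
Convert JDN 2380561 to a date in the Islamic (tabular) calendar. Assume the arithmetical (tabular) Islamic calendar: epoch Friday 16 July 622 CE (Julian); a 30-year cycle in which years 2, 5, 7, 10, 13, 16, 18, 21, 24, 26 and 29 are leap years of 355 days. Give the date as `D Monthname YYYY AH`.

1 Jumada al-Thani 1220 AH

JDN 2380561 is 27 August 1805 in the Gregorian calendar.
In the tabular Islamic calendar that day is 1 Jumada al-Thani 1220 AH.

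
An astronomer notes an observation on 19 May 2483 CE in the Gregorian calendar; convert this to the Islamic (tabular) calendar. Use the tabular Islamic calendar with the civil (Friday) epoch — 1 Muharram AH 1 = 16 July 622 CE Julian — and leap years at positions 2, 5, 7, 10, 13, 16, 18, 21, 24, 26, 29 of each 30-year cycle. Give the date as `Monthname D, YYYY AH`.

Both dates share Julian Day Number 2628096; in the tabular Islamic calendar that is 11 Dhu al-Hijjah 1918 AH.

Dhu al-Hijjah 11, 1918 AH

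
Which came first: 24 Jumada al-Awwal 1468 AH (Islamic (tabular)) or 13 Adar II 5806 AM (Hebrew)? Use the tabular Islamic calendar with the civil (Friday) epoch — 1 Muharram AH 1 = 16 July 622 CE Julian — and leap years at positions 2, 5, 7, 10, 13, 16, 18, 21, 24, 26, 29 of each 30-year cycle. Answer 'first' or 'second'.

Converting both to JDN: 2468437 vs 2468426; the smaller is the second.

second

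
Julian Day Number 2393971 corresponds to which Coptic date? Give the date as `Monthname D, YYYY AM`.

Pashons 8, 1558 AM

The Gregorian equivalent of JDN 2393971 is 15 May 1842.
In the Coptic calendar that day is Pashons 8, 1558 AM.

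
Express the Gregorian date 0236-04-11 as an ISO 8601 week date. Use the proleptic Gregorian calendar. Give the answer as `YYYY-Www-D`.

The weekday is Monday (ISO weekday 1).
That Monday belongs to ISO week 15 of ISO year 236.

0236-W15-1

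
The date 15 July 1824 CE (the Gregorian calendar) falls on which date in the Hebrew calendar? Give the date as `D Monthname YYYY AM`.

Both dates share Julian Day Number 2387458; in the Hebrew calendar that is 19 Tammuz 5584 AM.

19 Tammuz 5584 AM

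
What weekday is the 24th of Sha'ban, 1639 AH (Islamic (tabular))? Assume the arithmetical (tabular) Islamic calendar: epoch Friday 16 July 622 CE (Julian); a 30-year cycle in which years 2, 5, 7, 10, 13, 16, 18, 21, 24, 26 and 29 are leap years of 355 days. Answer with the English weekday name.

Equivalently 27 May 2212 Gregorian, JDN 2529123.
2529123 ≡ 2 (mod 7); counting from Monday = 0 gives Wednesday.

Wednesday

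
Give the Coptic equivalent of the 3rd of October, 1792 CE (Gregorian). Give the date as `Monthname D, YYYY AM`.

Both dates share Julian Day Number 2375851; in the Coptic calendar that is 25 Thout 1509 AM.

Thout 25, 1509 AM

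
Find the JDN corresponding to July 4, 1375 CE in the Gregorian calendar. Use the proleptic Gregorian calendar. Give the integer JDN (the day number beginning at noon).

JDN 2400001 is 17 November 1858 CE (Gregorian), MJD 0; the target day is −176548 days from there, so JDN = 2223453.

2223453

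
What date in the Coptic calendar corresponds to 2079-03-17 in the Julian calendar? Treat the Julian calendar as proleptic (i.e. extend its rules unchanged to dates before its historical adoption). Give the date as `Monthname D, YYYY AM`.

Both dates share Julian Day Number 2480488; in the Coptic calendar that is 21 Paremhat 1795 AM.

Paremhat 21, 1795 AM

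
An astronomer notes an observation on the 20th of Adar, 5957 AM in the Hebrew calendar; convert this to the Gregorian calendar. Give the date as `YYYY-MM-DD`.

2197-03-09

Julian Day Number of the source date = 2523566.
Converting JDN 2523566 to the Gregorian calendar gives 9 March 2197 CE.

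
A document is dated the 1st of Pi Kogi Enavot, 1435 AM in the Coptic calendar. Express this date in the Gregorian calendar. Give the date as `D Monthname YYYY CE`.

4 September 1719 CE

Both dates share Julian Day Number 2349158; in the Gregorian calendar that is 4 September 1719 CE.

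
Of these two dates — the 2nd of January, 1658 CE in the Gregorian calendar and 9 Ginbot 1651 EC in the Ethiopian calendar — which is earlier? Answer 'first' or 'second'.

first

First date → JDN 2326634; second date → JDN 2327131.
JDN 2326634 < JDN 2327131, so the first date is earlier.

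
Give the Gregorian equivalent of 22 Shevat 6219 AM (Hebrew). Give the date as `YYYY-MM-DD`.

2459-01-27

Both dates share Julian Day Number 2619218; in the Gregorian calendar that is 27 January 2459 CE.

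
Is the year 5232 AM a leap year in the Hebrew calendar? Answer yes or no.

no

Hebrew year 5232 is year 7 of its 19-year Metonic cycle; leap years are at positions 3, 6, 8, 11, 14, 17, 19, so it is a common year (12 months).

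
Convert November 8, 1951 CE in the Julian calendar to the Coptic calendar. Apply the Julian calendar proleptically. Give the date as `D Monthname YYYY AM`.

Julian Day Number of the source date = 2433972.
Converting JDN 2433972 to the Coptic calendar gives 11 Hathor 1668 AM.

11 Hathor 1668 AM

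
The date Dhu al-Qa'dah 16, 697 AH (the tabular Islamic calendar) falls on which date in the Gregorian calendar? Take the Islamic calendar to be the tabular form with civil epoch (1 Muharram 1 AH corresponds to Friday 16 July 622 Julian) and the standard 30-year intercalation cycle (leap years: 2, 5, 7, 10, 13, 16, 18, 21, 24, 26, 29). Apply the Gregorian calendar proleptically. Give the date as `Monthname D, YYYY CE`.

September 1, 1298 CE

Julian Day Number of the source date = 2195389.
Converting JDN 2195389 to the Gregorian calendar gives 1 September 1298 CE.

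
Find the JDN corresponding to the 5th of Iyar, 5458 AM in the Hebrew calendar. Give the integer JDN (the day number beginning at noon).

In the Gregorian calendar the same day is 16 April 1698.
JDN 2299161 is 15 October 1582 CE (Gregorian); the target day is +42187 days from there, so JDN = 2341348.

2341348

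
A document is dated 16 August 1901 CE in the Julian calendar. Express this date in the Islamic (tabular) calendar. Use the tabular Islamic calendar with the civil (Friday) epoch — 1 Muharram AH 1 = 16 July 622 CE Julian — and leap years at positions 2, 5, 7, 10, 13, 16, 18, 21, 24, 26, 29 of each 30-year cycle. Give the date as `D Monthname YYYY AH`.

The source date corresponds to 29 August 1901 in the Gregorian calendar (JDN 2415626).
That day falls on 14 Jumada al-Awwal 1319 AH in the tabular Islamic calendar.

14 Jumada al-Awwal 1319 AH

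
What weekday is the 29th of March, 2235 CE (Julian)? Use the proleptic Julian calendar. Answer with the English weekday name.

Monday

This is JDN 2537479 (13 April 2235 Gregorian).
2537479 ≡ 0 (mod 7); counting from Monday = 0 gives Monday.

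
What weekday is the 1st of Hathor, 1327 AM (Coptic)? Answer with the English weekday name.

Sunday

In the Gregorian calendar this is 7 November 1610 (JDN 2309411).
Since JDN mod 7 = 6 (0 = Monday), the day is Sunday.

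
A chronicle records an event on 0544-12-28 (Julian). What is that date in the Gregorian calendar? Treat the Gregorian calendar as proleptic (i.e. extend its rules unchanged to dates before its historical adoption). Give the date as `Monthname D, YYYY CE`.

At this point the Julian calendar is 2 days behind the Gregorian.
28 December 544 Julian + 2 days → 30 December 544 Gregorian.

December 30, 544 CE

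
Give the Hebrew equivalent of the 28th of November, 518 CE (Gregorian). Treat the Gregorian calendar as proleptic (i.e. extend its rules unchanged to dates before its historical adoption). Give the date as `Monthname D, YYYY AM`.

Kislev 7, 4279 AM

Julian Day Number of the source date = 1910587.
Converting JDN 1910587 to the Hebrew calendar gives 7 Kislev 4279 AM.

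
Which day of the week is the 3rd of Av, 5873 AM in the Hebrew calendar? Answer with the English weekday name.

Sunday

In the Gregorian calendar this is 16 July 2113 (JDN 2493014).
2493014 ≡ 6 (mod 7); counting from Monday = 0 gives Sunday.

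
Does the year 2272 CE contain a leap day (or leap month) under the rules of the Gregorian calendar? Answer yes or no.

2272 is divisible by 4 and not by 100, so it is a leap year.

yes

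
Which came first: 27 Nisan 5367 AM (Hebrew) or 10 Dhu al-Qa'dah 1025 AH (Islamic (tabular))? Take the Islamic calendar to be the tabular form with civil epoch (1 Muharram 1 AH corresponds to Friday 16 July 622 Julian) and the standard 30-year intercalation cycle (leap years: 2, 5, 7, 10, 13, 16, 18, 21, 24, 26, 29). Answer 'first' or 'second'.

first

The two dates have Julian Day Numbers 2308118 and 2311615 respectively.
Since 2308118 < 2311615, the first date comes first.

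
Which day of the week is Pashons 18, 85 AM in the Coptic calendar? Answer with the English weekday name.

Wednesday

This is JDN 1855968 (14 May 369 Gregorian).
JDN 1855968 mod 7 = 2, and JDN 0 was a Monday, so this is a Wednesday.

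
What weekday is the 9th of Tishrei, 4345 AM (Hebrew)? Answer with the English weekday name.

In the proleptic Gregorian calendar this is 21 September 584 (JDN 1934626).
Since JDN mod 7 = 1 (0 = Monday), the day is Tuesday.

Tuesday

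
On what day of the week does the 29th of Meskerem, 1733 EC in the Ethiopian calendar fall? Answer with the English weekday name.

This is JDN 2356862 (7 October 1740 Gregorian).
JDN 2356862 mod 7 = 4, and JDN 0 was a Monday, so this is a Friday.

Friday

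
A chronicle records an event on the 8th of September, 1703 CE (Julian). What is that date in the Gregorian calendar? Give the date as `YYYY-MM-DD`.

1703-09-19

The Julian–Gregorian offset here is 11 days (Julian trailing).
8 September 1703 Julian + 11 days → 19 September 1703 Gregorian.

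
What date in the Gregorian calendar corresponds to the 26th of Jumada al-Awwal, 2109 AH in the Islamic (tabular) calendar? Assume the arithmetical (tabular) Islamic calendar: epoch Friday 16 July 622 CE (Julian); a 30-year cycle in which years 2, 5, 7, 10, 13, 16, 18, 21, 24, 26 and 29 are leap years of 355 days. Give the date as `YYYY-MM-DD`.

2668-03-02

Julian Day Number of the source date = 2695588.
Converting JDN 2695588 to the Gregorian calendar gives 2 March 2668 CE.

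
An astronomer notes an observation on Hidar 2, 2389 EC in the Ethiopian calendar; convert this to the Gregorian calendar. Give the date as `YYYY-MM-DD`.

2396-11-14

Both dates share Julian Day Number 2596499; in the Gregorian calendar that is 14 November 2396 CE.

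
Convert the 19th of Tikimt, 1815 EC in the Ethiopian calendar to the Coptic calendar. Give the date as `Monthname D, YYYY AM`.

Paopi 19, 1539 AM

Both dates share Julian Day Number 2386832; in the Coptic calendar that is 19 Paopi 1539 AM.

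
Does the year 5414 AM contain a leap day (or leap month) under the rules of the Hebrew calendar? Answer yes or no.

Hebrew year 5414 is year 18 of its 19-year Metonic cycle; leap years are at positions 3, 6, 8, 11, 14, 17, 19, so it is a common year (12 months).

no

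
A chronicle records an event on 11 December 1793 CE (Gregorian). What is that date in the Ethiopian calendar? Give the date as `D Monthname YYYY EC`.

4 Tahsas 1786 EC

Both dates share Julian Day Number 2376285; in the Ethiopian calendar that is 4 Tahsas 1786 EC.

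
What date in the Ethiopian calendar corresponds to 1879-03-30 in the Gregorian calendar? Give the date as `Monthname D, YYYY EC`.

Megabit 22, 1871 EC

Both dates share Julian Day Number 2407439; in the Ethiopian calendar that is 22 Megabit 1871 EC.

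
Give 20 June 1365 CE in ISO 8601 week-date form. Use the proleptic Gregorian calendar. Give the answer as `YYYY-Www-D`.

The weekday is Thursday (ISO weekday 4).
That Thursday belongs to ISO week 25 of ISO year 1365.

1365-W25-4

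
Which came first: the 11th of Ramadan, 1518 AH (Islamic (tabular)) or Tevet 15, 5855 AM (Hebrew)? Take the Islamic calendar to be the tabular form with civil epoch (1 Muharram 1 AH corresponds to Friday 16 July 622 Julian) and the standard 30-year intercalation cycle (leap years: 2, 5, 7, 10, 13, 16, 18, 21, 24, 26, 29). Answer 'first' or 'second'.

second

The two dates have Julian Day Numbers 2486260 and 2486234 respectively.
Since 2486234 < 2486260, the second date comes first.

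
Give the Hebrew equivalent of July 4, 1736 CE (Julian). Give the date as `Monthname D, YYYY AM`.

Av 7, 5496 AM

The source date corresponds to 15 July 1736 in the Gregorian calendar (JDN 2355317).
That day falls on 7 Av 5496 AM in the Hebrew calendar.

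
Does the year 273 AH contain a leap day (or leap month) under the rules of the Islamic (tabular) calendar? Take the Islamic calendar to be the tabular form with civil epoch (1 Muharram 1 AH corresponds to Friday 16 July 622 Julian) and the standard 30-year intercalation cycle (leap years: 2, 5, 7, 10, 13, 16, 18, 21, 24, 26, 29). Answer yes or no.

no

Year 273 AH is year 3 of its 30-year cycle; leap positions are 2, 5, 7, 10, 13, 16, 18, 21, 24, 26, 29, so it is a common year (354 days).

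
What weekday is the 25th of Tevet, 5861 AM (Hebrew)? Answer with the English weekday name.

Wednesday

In the Gregorian calendar this is 26 January 2101 (JDN 2488460).
JDN 2488460 mod 7 = 2, and JDN 0 was a Monday, so this is a Wednesday.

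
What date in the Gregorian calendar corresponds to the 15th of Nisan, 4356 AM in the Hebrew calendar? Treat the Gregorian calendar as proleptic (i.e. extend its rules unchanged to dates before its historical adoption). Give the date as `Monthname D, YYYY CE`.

Julian Day Number of the source date = 1938826.
Converting JDN 1938826 to the Gregorian calendar gives 22 March 596 CE.

March 22, 596 CE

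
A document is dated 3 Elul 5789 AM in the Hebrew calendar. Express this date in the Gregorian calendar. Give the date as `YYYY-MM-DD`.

2029-08-14

Julian Day Number of the source date = 2462363.
Converting JDN 2462363 to the Gregorian calendar gives 14 August 2029 CE.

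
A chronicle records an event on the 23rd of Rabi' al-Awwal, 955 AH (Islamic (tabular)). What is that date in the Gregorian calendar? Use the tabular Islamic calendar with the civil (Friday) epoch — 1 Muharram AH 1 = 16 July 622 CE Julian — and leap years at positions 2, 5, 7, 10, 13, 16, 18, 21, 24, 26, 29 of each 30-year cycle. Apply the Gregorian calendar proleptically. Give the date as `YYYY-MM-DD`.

Both dates share Julian Day Number 2286587; in the Gregorian calendar that is 12 May 1548 CE.

1548-05-12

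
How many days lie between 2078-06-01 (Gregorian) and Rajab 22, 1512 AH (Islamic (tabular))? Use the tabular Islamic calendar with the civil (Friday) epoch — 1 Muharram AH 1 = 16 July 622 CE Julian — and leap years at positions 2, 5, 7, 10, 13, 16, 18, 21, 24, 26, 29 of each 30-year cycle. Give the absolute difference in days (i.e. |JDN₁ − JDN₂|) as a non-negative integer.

First date → JDN 2480186; second date → JDN 2484086.
The interval is |2480186 − 2484086| = 3900 days.

3900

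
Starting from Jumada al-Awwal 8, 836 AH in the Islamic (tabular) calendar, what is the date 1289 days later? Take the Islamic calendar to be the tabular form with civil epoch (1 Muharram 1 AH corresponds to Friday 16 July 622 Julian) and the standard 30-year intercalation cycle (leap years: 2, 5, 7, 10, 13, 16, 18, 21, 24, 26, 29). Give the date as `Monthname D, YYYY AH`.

Dhu al-Hijjah 27, 839 AH

JDN of Jumada al-Awwal 8, 836 AH = 2244461.
2244461 + 1289 = 2245750.
JDN 2245750 in the tabular Islamic calendar is Dhu al-Hijjah 27, 839 AH.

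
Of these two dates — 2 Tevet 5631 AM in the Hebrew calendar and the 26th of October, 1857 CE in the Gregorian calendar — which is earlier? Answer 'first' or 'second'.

second

Converting both to JDN: 2404423 vs 2399614; the smaller is the second.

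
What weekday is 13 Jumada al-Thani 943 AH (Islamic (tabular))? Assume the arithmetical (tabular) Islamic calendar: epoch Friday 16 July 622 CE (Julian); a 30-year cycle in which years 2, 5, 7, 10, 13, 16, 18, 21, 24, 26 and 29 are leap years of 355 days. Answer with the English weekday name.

Monday

In the proleptic Gregorian calendar this is 7 December 1536 (JDN 2282413).
Since JDN mod 7 = 0 (0 = Monday), the day is Monday.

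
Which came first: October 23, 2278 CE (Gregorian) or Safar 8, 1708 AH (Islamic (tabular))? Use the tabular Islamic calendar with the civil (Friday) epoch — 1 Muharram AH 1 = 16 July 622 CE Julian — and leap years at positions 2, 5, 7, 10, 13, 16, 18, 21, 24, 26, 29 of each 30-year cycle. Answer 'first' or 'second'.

First date → JDN 2553378; second date → JDN 2553381.
JDN 2553378 < JDN 2553381, so the first date is earlier.

first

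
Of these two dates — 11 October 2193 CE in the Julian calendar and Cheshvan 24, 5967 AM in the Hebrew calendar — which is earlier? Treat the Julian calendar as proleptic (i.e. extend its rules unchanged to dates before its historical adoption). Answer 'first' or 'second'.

The two dates have Julian Day Numbers 2522335 and 2527114 respectively.
Since 2522335 < 2527114, the first date comes first.

first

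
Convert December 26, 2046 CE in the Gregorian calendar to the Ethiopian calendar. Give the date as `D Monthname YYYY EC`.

Julian Day Number of the source date = 2468706.
Converting JDN 2468706 to the Ethiopian calendar gives 17 Tahsas 2039 EC.

17 Tahsas 2039 EC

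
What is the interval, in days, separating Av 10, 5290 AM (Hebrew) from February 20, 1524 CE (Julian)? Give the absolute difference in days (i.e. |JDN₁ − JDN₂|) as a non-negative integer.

JDN of the first date = 2280105.
JDN of the second date = 2277749.
|2277749 − 2280105| = 2356.

2356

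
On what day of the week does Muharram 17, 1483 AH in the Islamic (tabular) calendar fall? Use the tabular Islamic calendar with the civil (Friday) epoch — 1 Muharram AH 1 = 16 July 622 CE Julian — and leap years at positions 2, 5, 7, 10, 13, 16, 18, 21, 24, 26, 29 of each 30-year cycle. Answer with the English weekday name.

In the Gregorian calendar this is 16 June 2060 (JDN 2473627).
2473627 ≡ 2 (mod 7); counting from Monday = 0 gives Wednesday.

Wednesday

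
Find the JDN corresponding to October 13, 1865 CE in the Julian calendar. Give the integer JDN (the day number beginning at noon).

In the Gregorian calendar the same day is 25 October 1865.
JDN 2451545 is 1 January 2000 CE (Gregorian); the target day is −49010 days from there, so JDN = 2402535.

2402535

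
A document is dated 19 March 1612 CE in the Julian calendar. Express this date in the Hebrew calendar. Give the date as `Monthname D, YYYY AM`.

The source date corresponds to 29 March 1612 in the Gregorian calendar (JDN 2309919).
That day falls on 25 Adar II 5372 AM in the Hebrew calendar.

Adar II 25, 5372 AM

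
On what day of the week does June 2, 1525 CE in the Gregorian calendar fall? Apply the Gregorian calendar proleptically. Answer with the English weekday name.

Tuesday

2278207 ≡ 1 (mod 7); counting from Monday = 0 gives Tuesday.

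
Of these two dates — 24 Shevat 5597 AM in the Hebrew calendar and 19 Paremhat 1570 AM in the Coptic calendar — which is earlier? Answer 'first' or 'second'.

The two dates have Julian Day Numbers 2392040 and 2398305 respectively.
Since 2392040 < 2398305, the first date comes first.

first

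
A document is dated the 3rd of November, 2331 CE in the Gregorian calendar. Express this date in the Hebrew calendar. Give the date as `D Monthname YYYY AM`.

Julian Day Number of the source date = 2572746.
Converting JDN 2572746 to the Hebrew calendar gives 2 Cheshvan 6092 AM.

2 Cheshvan 6092 AM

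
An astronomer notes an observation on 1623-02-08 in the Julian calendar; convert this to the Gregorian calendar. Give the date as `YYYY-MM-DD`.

At this point the Julian calendar is 10 days behind the Gregorian.
8 February 1623 Julian + 10 days → 18 February 1623 Gregorian.

1623-02-18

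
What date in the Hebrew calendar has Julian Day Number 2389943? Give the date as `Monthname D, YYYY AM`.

Iyar 22, 5591 AM

The Gregorian equivalent of JDN 2389943 is 5 May 1831.
In the Hebrew calendar that day is Iyar 22, 5591 AM.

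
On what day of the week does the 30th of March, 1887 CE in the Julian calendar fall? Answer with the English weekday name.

Monday

Equivalently 11 April 1887 Gregorian, JDN 2410373.
Since JDN mod 7 = 0 (0 = Monday), the day is Monday.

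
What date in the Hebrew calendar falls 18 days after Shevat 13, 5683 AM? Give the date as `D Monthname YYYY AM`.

1 Adar 5683 AM

JDN of Shevat 13, 5683 AM = 2423450.
2423450 + 18 = 2423468.
JDN 2423468 in the Hebrew calendar is 1 Adar 5683 AM.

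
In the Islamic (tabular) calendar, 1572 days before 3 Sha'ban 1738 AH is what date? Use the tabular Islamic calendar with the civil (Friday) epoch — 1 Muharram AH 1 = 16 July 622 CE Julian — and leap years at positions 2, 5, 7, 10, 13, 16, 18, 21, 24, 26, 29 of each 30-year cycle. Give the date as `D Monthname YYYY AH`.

JDN of 3 Sha'ban 1738 AH = 2564184.
2564184 − 1572 = 2562612.
JDN 2562612 in the tabular Islamic calendar is 26 Safar 1734 AH.

26 Safar 1734 AH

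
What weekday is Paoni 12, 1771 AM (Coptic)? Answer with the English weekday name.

This is JDN 2471803 (19 June 2055 Gregorian).
Since JDN mod 7 = 5 (0 = Monday), the day is Saturday.

Saturday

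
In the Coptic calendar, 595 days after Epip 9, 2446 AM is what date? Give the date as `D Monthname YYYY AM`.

23 Meshir 2448 AM

JDN of Epip 9, 2446 AM = 2718374.
2718374 + 595 = 2718969.
JDN 2718969 in the Coptic calendar is 23 Meshir 2448 AM.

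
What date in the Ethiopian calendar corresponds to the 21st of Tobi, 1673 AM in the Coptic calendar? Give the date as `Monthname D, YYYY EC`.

The source date corresponds to 29 January 1957 in the Gregorian calendar (JDN 2435868).
That day falls on 21 Tir 1949 EC in the Ethiopian calendar.

Tir 21, 1949 EC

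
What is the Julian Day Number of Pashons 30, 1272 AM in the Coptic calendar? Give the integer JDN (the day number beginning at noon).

In the proleptic Gregorian calendar the same day is 4 June 1556.
JDN 2299161 is 15 October 1582 CE (Gregorian); the target day is −9629 days from there, so JDN = 2289532.

2289532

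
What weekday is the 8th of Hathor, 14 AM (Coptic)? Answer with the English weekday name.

This is JDN 1829845 (4 November 297 Gregorian).
JDN 1829845 mod 7 = 3, and JDN 0 was a Monday, so this is a Thursday.

Thursday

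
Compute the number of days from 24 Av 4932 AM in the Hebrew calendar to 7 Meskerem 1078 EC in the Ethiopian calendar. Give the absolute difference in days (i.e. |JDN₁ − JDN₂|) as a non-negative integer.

First date → JDN 2149359; second date → JDN 2117601.
The interval is |2149359 − 2117601| = 31758 days.

31758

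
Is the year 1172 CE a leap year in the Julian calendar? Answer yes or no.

yes

1172 mod 4 = 0, so it is a leap year in the Julian calendar.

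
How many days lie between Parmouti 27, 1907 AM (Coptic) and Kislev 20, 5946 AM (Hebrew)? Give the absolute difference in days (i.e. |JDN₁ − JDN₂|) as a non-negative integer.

1970

JDN of the first date = 2521432.
JDN of the second date = 2519462.
|2519462 − 2521432| = 1970.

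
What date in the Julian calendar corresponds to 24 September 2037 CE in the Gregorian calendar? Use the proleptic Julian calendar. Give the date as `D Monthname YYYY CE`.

At this point the Julian calendar is 13 days behind the Gregorian.
24 September 2037 Gregorian − 13 days → 11 September 2037 Julian.

11 September 2037 CE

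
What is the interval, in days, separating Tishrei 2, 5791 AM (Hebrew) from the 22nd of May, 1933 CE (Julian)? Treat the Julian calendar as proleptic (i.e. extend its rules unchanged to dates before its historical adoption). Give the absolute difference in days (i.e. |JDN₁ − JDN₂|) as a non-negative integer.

35546

First date → JDN 2462774; second date → JDN 2427228.
The interval is |2462774 − 2427228| = 35546 days.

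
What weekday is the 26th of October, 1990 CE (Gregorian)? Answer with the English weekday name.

Since JDN mod 7 = 4 (0 = Monday), the day is Friday.

Friday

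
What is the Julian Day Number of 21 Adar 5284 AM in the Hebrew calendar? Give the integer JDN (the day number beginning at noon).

2277754

In the proleptic Gregorian calendar the same day is 6 March 1524.
JDN 2451545 is 1 January 2000 CE (Gregorian); the target day is −173791 days from there, so JDN = 2277754.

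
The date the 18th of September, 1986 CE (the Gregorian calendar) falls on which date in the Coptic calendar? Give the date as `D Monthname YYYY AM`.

Julian Day Number of the source date = 2446692.
Converting JDN 2446692 to the Coptic calendar gives 8 Thout 1703 AM.

8 Thout 1703 AM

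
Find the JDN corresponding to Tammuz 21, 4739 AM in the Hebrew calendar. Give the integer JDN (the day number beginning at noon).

2078837

In the proleptic Gregorian calendar the same day is 24 July 979.
JDN 2400001 is 17 November 1858 CE (Gregorian), MJD 0; the target day is −321164 days from there, so JDN = 2078837.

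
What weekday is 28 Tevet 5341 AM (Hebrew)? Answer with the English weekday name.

In the proleptic Gregorian calendar this is 13 January 1581 (JDN 2298521).
JDN 2298521 mod 7 = 1, and JDN 0 was a Monday, so this is a Tuesday.

Tuesday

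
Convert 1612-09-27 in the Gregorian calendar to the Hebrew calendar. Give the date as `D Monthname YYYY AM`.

Both dates share Julian Day Number 2310101; in the Hebrew calendar that is 1 Tishrei 5373 AM.

1 Tishrei 5373 AM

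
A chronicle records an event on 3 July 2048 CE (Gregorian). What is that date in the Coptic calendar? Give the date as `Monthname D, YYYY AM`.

Paoni 26, 1764 AM

Julian Day Number of the source date = 2469261.
Converting JDN 2469261 to the Coptic calendar gives 26 Paoni 1764 AM.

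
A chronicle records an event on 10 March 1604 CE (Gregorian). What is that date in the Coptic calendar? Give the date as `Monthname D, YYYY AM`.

Both dates share Julian Day Number 2306978; in the Coptic calendar that is 4 Paremhat 1320 AM.

Paremhat 4, 1320 AM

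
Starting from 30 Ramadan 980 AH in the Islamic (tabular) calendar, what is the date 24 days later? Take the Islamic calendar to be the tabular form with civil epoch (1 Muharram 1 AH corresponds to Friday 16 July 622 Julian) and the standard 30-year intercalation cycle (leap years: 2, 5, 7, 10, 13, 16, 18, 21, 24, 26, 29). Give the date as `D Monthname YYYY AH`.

24 Shawwal 980 AH

JDN of 30 Ramadan 980 AH = 2295630.
2295630 + 24 = 2295654.
JDN 2295654 in the tabular Islamic calendar is 24 Shawwal 980 AH.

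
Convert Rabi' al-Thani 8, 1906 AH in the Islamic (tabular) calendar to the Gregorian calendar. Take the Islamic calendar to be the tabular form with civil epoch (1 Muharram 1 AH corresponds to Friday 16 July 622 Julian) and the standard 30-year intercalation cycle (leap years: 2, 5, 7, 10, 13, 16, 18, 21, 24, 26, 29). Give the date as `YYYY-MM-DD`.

Both dates share Julian Day Number 2623604; in the Gregorian calendar that is 30 January 2471 CE.

2471-01-30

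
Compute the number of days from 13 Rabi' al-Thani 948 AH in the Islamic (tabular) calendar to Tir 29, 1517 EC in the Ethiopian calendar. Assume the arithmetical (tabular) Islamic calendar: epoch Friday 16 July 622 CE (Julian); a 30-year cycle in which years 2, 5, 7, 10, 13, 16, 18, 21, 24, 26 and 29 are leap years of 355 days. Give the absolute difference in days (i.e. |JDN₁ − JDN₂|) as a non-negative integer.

First date → JDN 2284126; second date → JDN 2278088.
The interval is |2284126 − 2278088| = 6038 days.

6038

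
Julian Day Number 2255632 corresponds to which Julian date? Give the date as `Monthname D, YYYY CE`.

August 2, 1463 CE

JDN 2255632 is 11 August 1463 in the proleptic Gregorian calendar.
In the Julian calendar that day is August 2, 1463 CE.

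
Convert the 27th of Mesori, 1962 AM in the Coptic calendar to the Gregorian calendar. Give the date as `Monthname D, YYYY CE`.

Both dates share Julian Day Number 2541641; in the Gregorian calendar that is 4 September 2246 CE.

September 4, 2246 CE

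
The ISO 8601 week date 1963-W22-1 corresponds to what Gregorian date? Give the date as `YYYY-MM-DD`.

1963-05-27

ISO week 1 of 1963 is the week containing the first Thursday of 1963.
Week 22, day 1 (Monday) lands on 1963-05-27.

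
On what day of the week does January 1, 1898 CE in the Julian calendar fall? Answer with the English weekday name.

Thursday

In the Gregorian calendar this is 13 January 1898 (JDN 2414303).
Since JDN mod 7 = 3 (0 = Monday), the day is Thursday.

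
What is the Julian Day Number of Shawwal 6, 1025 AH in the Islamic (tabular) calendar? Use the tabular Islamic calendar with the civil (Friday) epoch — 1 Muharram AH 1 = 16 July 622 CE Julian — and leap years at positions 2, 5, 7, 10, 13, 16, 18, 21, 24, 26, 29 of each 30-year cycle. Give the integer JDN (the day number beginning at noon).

In the Gregorian calendar the same day is 17 October 1616.
JDN 2400001 is 17 November 1858 CE (Gregorian), MJD 0; the target day is −88419 days from there, so JDN = 2311582.

2311582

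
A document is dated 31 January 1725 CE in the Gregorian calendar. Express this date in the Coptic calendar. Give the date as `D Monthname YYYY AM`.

Julian Day Number of the source date = 2351134.
Converting JDN 2351134 to the Coptic calendar gives 25 Tobi 1441 AM.

25 Tobi 1441 AM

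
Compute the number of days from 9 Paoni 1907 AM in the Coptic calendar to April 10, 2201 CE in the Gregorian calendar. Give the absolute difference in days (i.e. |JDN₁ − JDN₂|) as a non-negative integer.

3584

JDN of the first date = 2521474.
JDN of the second date = 2525058.
|2525058 − 2521474| = 3584.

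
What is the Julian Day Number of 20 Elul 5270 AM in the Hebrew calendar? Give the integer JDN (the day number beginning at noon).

2272823

Equivalently 5 September 1510 (proleptic Gregorian).
JDN 2400001 is 17 November 1858 CE (Gregorian), MJD 0; the target day is −127178 days from there, so JDN = 2272823.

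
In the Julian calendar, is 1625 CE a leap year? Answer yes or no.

no

1625 mod 4 = 1, so it is a common year in the Julian calendar.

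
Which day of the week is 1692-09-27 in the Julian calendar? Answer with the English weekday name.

Equivalently 7 October 1692 Gregorian, JDN 2339331.
JDN 2339331 mod 7 = 1, and JDN 0 was a Monday, so this is a Tuesday.

Tuesday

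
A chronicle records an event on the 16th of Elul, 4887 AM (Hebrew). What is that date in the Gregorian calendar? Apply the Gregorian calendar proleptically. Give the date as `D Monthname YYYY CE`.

1 September 1127 CE

Julian Day Number of the source date = 2132931.
Converting JDN 2132931 to the Gregorian calendar gives 1 September 1127 CE.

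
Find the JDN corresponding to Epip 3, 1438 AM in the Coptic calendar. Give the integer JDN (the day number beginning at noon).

2350196

In the Gregorian calendar the same day is 8 July 1722.
JDN 2451545 is 1 January 2000 CE (Gregorian); the target day is −101349 days from there, so JDN = 2350196.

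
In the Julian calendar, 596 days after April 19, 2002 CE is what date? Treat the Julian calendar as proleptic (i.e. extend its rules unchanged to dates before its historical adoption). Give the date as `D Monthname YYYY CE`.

The starting date is JDN 2452397; 2452397 + 596 = 2452993.
JDN 2452993 corresponds to 6 December 2003 CE.

6 December 2003 CE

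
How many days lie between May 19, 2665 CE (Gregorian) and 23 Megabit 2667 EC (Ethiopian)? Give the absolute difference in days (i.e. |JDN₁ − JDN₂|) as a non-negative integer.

3609

First date → JDN 2694570; second date → JDN 2698179.
The interval is |2694570 − 2698179| = 3609 days.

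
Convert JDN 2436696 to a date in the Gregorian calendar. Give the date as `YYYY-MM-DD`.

Counting from JDN 2299161 = 15 Oct 1582 gives an offset of 137535 days.

1959-05-07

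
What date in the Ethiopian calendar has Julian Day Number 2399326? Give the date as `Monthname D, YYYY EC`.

The Gregorian equivalent of JDN 2399326 is 11 January 1857.
In the Ethiopian calendar that day is Tir 4, 1849 EC.

Tir 4, 1849 EC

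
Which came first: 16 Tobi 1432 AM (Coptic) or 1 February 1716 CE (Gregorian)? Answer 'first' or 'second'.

first

The two dates have Julian Day Numbers 2347838 and 2347847 respectively.
Since 2347838 < 2347847, the first date comes first.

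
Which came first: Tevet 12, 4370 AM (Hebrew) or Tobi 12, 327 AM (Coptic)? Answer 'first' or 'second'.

first

First date → JDN 1943843; second date → JDN 1944232.
JDN 1943843 < JDN 1944232, so the first date is earlier.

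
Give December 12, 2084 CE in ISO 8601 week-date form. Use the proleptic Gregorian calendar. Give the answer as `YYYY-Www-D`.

The weekday is Tuesday (ISO weekday 2).
That Tuesday belongs to ISO week 50 of ISO year 2084.

2084-W50-2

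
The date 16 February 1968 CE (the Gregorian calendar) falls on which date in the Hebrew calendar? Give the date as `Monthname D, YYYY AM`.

Shevat 17, 5728 AM

Both dates share Julian Day Number 2439903; in the Hebrew calendar that is 17 Shevat 5728 AM.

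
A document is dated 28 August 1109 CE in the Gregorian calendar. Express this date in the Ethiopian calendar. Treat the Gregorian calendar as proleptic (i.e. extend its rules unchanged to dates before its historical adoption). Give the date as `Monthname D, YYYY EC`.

Julian Day Number of the source date = 2126353.
Converting JDN 2126353 to the Ethiopian calendar gives 28 Nehase 1101 EC.

Nehase 28, 1101 EC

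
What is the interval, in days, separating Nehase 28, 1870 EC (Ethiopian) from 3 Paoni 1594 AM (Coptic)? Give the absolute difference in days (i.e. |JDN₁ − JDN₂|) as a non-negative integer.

85

First date → JDN 2407230; second date → JDN 2407145.
The interval is |2407230 − 2407145| = 85 days.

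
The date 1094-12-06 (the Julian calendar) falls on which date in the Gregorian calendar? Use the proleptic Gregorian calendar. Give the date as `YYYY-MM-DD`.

For dates in this range the Gregorian date is 6 days ahead of the Julian.
6 December 1094 Julian + 6 days → 12 December 1094 Gregorian.

1094-12-12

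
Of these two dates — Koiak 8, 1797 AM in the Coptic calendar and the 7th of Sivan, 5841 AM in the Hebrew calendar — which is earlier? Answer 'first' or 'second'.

The two dates have Julian Day Numbers 2481116 and 2481295 respectively.
Since 2481116 < 2481295, the first date comes first.

first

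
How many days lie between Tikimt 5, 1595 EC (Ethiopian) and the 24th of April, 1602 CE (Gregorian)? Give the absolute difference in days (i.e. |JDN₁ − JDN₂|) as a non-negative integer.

First date → JDN 2306463; second date → JDN 2306292.
The interval is |2306463 − 2306292| = 171 days.

171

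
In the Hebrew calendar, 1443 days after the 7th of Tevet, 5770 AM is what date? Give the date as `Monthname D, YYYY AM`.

The starting date is JDN 2455190; 2455190 + 1443 = 2456633.
JDN 2456633 corresponds to Tevet 3, 5774 AM.

Tevet 3, 5774 AM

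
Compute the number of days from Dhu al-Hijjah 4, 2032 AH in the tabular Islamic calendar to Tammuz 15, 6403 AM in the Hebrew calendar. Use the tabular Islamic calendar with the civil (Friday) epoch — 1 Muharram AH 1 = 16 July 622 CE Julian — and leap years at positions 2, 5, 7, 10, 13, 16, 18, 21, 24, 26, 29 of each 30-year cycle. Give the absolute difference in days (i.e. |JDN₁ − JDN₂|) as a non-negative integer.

18112

JDN of the first date = 2668487.
JDN of the second date = 2686599.
|2686599 − 2668487| = 18112.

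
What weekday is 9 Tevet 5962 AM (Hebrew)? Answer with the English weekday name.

Equivalently 4 January 2202 Gregorian, JDN 2525327.
JDN 2525327 mod 7 = 0, and JDN 0 was a Monday, so this is a Monday.

Monday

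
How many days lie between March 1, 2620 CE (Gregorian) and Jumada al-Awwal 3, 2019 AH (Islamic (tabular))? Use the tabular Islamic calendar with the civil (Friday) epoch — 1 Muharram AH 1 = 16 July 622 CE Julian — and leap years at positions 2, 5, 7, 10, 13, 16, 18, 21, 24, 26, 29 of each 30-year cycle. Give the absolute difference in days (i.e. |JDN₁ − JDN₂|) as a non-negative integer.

14383

JDN of the first date = 2678055.
JDN of the second date = 2663672.
|2663672 − 2678055| = 14383.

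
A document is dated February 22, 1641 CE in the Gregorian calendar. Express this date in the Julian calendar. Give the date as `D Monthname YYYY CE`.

12 February 1641 CE

At this point the Julian calendar is 10 days behind the Gregorian.
22 February 1641 Gregorian − 10 days → 12 February 1641 Julian.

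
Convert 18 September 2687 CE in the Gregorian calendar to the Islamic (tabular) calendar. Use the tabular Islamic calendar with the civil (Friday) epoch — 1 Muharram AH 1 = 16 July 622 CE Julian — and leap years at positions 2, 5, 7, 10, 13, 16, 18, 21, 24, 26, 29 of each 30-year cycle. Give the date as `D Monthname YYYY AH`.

Both dates share Julian Day Number 2702727; in the tabular Islamic calendar that is 19 Rajab 2129 AH.

19 Rajab 2129 AH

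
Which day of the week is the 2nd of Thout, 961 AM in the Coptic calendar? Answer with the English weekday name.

This is JDN 2175671 (6 September 1244 Gregorian).
JDN 2175671 mod 7 = 1, and JDN 0 was a Monday, so this is a Tuesday.

Tuesday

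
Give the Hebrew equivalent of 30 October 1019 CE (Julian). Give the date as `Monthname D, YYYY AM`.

Cheshvan 28, 4780 AM

The source date corresponds to 5 November 1019 in the proleptic Gregorian calendar (JDN 2093550).
That day falls on 28 Cheshvan 4780 AM in the Hebrew calendar.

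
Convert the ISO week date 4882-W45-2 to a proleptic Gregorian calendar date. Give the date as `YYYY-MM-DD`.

ISO week 1 of 4882 is the week containing the first Thursday of 4882.
Week 45, day 2 (Tuesday) lands on 4882-11-03.

4882-11-03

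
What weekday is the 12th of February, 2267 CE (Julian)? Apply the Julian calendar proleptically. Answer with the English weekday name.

Wednesday

Equivalently 27 February 2267 Gregorian, JDN 2549122.
Since JDN mod 7 = 2 (0 = Monday), the day is Wednesday.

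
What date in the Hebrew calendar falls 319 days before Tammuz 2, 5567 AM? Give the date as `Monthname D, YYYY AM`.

Elul 9, 5566 AM

Counting 319 days back from JDN 2381241 reaches JDN 2380922, which is Elul 9, 5566 AM.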